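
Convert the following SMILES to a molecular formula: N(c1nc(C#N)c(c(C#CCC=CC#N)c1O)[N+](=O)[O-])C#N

C13H6N6O3

Heavy atoms from the SMILES: 13 C, 6 N, 3 O.
Implicit hydrogens by atom environment:
  5 × C (aromatic): no H
  5 × C: no H
  3 × N: no H
  2 × C: 1 H each → 2
  1 × C: 2 H
  1 × N: 1 H
  1 × N (aromatic): no H
  1 × N (charge +1): no H
  1 × O: 1 H
  1 × O: no H
  1 × O (charge -1): no H
  Total hydrogens = 6.
Molecular formula: C13H6N6O3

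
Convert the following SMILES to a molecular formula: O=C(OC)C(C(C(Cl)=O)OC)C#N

C7H8ClNO4

Heavy atoms from the SMILES: 7 C, 1 Cl, 1 N, 4 O.
Implicit hydrogens by atom environment:
  4 × O: no H
  3 × C: no H
  2 × C: 3 H each → 6
  2 × C: 1 H each → 2
  1 × Cl: no H
  1 × N: no H
  Total hydrogens = 8.
Molecular formula: C7H8ClNO4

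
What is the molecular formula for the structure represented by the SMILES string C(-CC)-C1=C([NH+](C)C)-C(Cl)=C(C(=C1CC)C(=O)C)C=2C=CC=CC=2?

C21H27ClNO+

Heavy atoms from the SMILES: 21 C, 1 Cl, 1 N, 1 O.
Implicit hydrogens by atom environment:
  7 × C (aromatic): no H
  5 × C: 3 H each → 15
  5 × C (aromatic): 1 H each → 5
  3 × C: 2 H each → 6
  1 × C: no H
  1 × Cl: no H
  1 × N (charge +1): 1 H
  1 × O: no H
  Total hydrogens = 27.
Net charge +1.
Molecular formula: C21H27ClNO+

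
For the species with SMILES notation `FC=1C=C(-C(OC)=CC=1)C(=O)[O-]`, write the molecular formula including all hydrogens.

C8H6FO3-

Heavy atoms from the SMILES: 8 C, 1 F, 3 O.
Implicit hydrogens by atom environment:
  3 × C (aromatic): 1 H each → 3
  3 × C (aromatic): no H
  2 × O: no H
  1 × C: 3 H
  1 × C: no H
  1 × F: no H
  1 × O (charge -1): no H
  Total hydrogens = 6.
Net charge -1.
Molecular formula: C8H6FO3-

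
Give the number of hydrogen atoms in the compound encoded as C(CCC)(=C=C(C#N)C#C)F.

Hydrogens are implicit in SMILES; fill each atom to its normal valence:
  5 × C: no H
  2 × C: 2 H each → 4
  1 × C: 3 H
  1 × C: 1 H
  1 × F: no H
  1 × N: no H
  Total hydrogens = 8.

8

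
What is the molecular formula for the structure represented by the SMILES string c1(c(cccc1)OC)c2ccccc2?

Heavy atoms from the SMILES: 13 C, 1 O.
Implicit hydrogens by atom environment:
  9 × C (aromatic): 1 H each → 9
  3 × C (aromatic): no H
  1 × C: 3 H
  1 × O: no H
  Total hydrogens = 12.
Molecular formula: C13H12O

C13H12O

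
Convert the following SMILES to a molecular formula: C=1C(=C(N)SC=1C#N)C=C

C7H6N2S

Heavy atoms from the SMILES: 7 C, 2 N, 1 S.
Implicit hydrogens by atom environment:
  3 × C (aromatic): no H
  1 × C: 2 H
  1 × C (aromatic): 1 H
  1 × C: 1 H
  1 × C: no H
  1 × N: 2 H
  1 × N: no H
  1 × S (aromatic): no H
  Total hydrogens = 6.
Molecular formula: C7H6N2S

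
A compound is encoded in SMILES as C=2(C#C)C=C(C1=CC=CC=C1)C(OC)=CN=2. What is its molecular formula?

Heavy atoms from the SMILES: 14 C, 1 N, 1 O.
Implicit hydrogens by atom environment:
  7 × C (aromatic): 1 H each → 7
  4 × C (aromatic): no H
  1 × C: 3 H
  1 × C: 1 H
  1 × C: no H
  1 × N (aromatic): no H
  1 × O: no H
  Total hydrogens = 11.
Molecular formula: C14H11NO

C14H11NO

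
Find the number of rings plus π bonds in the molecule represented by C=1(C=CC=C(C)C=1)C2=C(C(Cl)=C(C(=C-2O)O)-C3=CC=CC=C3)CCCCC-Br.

12

Molecular formula from the SMILES: C24H24BrClO2.
DoU = (2C + 2 + N − H − X)/2 = (2·24 + 2 + 0 − 24 − 2)/2 = 24/2 = 12.
(Structurally: 3 ring(s) + 9 π bond(s) = 12.)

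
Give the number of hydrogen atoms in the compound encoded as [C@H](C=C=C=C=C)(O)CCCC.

14

Hydrogens are implicit in SMILES; fill each atom to its normal valence:
  4 × C: 2 H each → 8
  3 × C: no H
  2 × C: 1 H each → 2
  1 × C: 3 H
  1 × O: 1 H
  Total hydrogens = 14.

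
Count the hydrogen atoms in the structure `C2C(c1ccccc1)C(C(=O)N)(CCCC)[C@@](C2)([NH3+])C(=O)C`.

Hydrogens are implicit in SMILES; fill each atom to its normal valence:
  5 × C: 2 H each → 10
  5 × C (aromatic): 1 H each → 5
  4 × C: no H
  2 × C: 3 H each → 6
  2 × O: no H
  1 × C: 1 H
  1 × C (aromatic): no H
  1 × N (charge +1): 3 H
  1 × N: 2 H
  Total hydrogens = 27.

27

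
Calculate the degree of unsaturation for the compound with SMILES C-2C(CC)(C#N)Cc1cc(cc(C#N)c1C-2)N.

9

Molecular formula from the SMILES: C14H15N3.
DoU = (2C + 2 + N − H − X)/2 = (2·14 + 2 + 3 − 15 − 0)/2 = 18/2 = 9.
(Structurally: 2 ring(s) + 7 π bond(s) = 9.)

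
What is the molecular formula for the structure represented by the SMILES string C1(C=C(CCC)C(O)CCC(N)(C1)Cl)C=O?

Heavy atoms from the SMILES: 12 C, 1 Cl, 1 N, 2 O.
Implicit hydrogens by atom environment:
  5 × C: 2 H each → 10
  4 × C: 1 H each → 4
  2 × C: no H
  1 × C: 3 H
  1 × Cl: no H
  1 × N: 2 H
  1 × O: 1 H
  1 × O: no H
  Total hydrogens = 20.
Molecular formula: C12H20ClNO2

C12H20ClNO2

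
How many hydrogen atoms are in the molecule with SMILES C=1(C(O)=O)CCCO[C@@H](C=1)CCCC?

18

Hydrogens are implicit in SMILES; fill each atom to its normal valence:
  6 × C: 2 H each → 12
  2 × C: 1 H each → 2
  2 × C: no H
  2 × O: no H
  1 × C: 3 H
  1 × O: 1 H
  Total hydrogens = 18.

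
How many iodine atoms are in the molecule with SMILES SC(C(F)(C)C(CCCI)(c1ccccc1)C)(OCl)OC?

1

The symbol for iodine appears 1 time in the SMILES.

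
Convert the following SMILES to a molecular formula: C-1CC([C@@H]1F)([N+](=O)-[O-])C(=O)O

Heavy atoms from the SMILES: 5 C, 1 F, 1 N, 4 O.
Implicit hydrogens by atom environment:
  2 × C: 2 H each → 4
  2 × C: no H
  2 × O: no H
  1 × C: 1 H
  1 × F: no H
  1 × N (charge +1): no H
  1 × O: 1 H
  1 × O (charge -1): no H
  Total hydrogens = 6.
Molecular formula: C5H6FNO4

C5H6FNO4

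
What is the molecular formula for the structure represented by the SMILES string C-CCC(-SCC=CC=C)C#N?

C10H15NS

Heavy atoms from the SMILES: 10 C, 1 N, 1 S.
Implicit hydrogens by atom environment:
  4 × C: 2 H each → 8
  4 × C: 1 H each → 4
  1 × C: 3 H
  1 × C: no H
  1 × N: no H
  1 × S: no H
  Total hydrogens = 15.
Molecular formula: C10H15NS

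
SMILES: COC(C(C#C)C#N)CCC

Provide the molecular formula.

C9H13NO

Heavy atoms from the SMILES: 9 C, 1 N, 1 O.
Implicit hydrogens by atom environment:
  3 × C: 1 H each → 3
  2 × C: 3 H each → 6
  2 × C: 2 H each → 4
  2 × C: no H
  1 × N: no H
  1 × O: no H
  Total hydrogens = 13.
Molecular formula: C9H13NO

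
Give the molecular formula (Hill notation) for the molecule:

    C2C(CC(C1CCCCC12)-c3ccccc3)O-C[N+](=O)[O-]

C17H23NO3

Heavy atoms from the SMILES: 17 C, 1 N, 3 O.
Implicit hydrogens by atom environment:
  7 × C: 2 H each → 14
  5 × C (aromatic): 1 H each → 5
  4 × C: 1 H each → 4
  2 × O: no H
  1 × C (aromatic): no H
  1 × N (charge +1): no H
  1 × O (charge -1): no H
  Total hydrogens = 23.
Molecular formula: C17H23NO3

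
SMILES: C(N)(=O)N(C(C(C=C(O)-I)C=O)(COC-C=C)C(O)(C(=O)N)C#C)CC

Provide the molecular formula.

C16H22IN3O6

Heavy atoms from the SMILES: 16 C, 1 I, 3 N, 6 O.
Implicit hydrogens by atom environment:
  6 × C: no H
  5 × C: 1 H each → 5
  4 × C: 2 H each → 8
  4 × O: no H
  2 × N: 2 H each → 4
  2 × O: 1 H each → 2
  1 × C: 3 H
  1 × I: no H
  1 × N: no H
  Total hydrogens = 22.
Molecular formula: C16H22IN3O6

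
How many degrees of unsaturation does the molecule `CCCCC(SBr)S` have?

0

Molecular formula from the SMILES: C5H11BrS2.
DoU = (2C + 2 + N − H − X)/2 = (2·5 + 2 + 0 − 11 − 1)/2 = 0/2 = 0.
(Structurally: 0 ring(s) + 0 π bond(s) = 0.)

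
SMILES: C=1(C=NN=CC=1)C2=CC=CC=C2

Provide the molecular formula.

C10H8N2

Heavy atoms from the SMILES: 10 C, 2 N.
Implicit hydrogens by atom environment:
  8 × C (aromatic): 1 H each → 8
  2 × C (aromatic): no H
  2 × N (aromatic): no H
  Total hydrogens = 8.
Molecular formula: C10H8N2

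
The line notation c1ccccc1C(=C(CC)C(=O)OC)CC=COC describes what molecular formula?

C16H20O3

Heavy atoms from the SMILES: 16 C, 3 O.
Implicit hydrogens by atom environment:
  5 × C (aromatic): 1 H each → 5
  3 × C: 3 H each → 9
  3 × C: no H
  3 × O: no H
  2 × C: 2 H each → 4
  2 × C: 1 H each → 2
  1 × C (aromatic): no H
  Total hydrogens = 20.
Molecular formula: C16H20O3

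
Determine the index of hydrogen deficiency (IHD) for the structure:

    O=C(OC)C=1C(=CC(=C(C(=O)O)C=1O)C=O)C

Molecular formula from the SMILES: C11H10O6.
DoU = (2C + 2 + N − H − X)/2 = (2·11 + 2 + 0 − 10 − 0)/2 = 14/2 = 7.
(Structurally: 1 ring(s) + 6 π bond(s) = 7.)

7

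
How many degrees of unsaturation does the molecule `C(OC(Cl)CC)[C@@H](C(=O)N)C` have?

1

Molecular formula from the SMILES: C7H14ClNO2.
DoU = (2C + 2 + N − H − X)/2 = (2·7 + 2 + 1 − 14 − 1)/2 = 2/2 = 1.
(Structurally: 0 ring(s) + 1 π bond(s) = 1.)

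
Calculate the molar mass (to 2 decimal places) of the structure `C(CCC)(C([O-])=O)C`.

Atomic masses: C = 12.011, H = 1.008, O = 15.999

Molecular formula: C6H11O2-.
M = 6×12.011 + 11×1.008 + 2×15.999 = 115.15 g/mol.

115.15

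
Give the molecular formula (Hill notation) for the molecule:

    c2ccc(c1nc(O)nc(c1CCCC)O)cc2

C14H16N2O2

Heavy atoms from the SMILES: 14 C, 2 N, 2 O.
Implicit hydrogens by atom environment:
  5 × C (aromatic): 1 H each → 5
  5 × C (aromatic): no H
  3 × C: 2 H each → 6
  2 × N (aromatic): no H
  2 × O: 1 H each → 2
  1 × C: 3 H
  Total hydrogens = 16.
Molecular formula: C14H16N2O2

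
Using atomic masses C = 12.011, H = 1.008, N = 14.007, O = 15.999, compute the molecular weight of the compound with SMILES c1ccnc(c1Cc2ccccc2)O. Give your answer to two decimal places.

Molecular formula: C12H11NO.
M = 12×12.011 + 11×1.008 + 1×14.007 + 1×15.999 = 185.23 g/mol.

185.23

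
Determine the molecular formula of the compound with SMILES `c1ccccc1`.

C6H6

Heavy atoms from the SMILES: 6 C.
Implicit hydrogens by atom environment:
  6 × C (aromatic): 1 H each → 6
  Total hydrogens = 6.
Molecular formula: C6H6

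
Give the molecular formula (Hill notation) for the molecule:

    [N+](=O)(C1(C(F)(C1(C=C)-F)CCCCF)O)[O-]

Heavy atoms from the SMILES: 9 C, 3 F, 1 N, 3 O.
Implicit hydrogens by atom environment:
  5 × C: 2 H each → 10
  3 × C: no H
  3 × F: no H
  1 × C: 1 H
  1 × N (charge +1): no H
  1 × O: 1 H
  1 × O: no H
  1 × O (charge -1): no H
  Total hydrogens = 12.
Molecular formula: C9H12F3NO3

C9H12F3NO3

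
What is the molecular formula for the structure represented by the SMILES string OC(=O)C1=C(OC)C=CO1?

C6H6O4

Heavy atoms from the SMILES: 6 C, 4 O.
Implicit hydrogens by atom environment:
  2 × C (aromatic): 1 H each → 2
  2 × C (aromatic): no H
  2 × O: no H
  1 × C: 3 H
  1 × C: no H
  1 × O: 1 H
  1 × O (aromatic): no H
  Total hydrogens = 6.
Molecular formula: C6H6O4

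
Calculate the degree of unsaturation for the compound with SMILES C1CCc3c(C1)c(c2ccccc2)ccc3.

Molecular formula from the SMILES: C16H16.
DoU = (2C + 2 + N − H − X)/2 = (2·16 + 2 + 0 − 16 − 0)/2 = 18/2 = 9.
(Structurally: 3 ring(s) + 6 π bond(s) = 9.)

9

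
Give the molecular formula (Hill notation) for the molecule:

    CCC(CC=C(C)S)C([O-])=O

Heavy atoms from the SMILES: 8 C, 2 O, 1 S.
Implicit hydrogens by atom environment:
  2 × C: 3 H each → 6
  2 × C: 2 H each → 4
  2 × C: 1 H each → 2
  2 × C: no H
  1 × O: no H
  1 × O (charge -1): no H
  1 × S: 1 H
  Total hydrogens = 13.
Net charge -1.
Molecular formula: C8H13O2S-

C8H13O2S-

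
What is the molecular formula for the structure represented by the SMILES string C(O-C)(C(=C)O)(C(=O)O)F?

C5H7FO4

Heavy atoms from the SMILES: 5 C, 1 F, 4 O.
Implicit hydrogens by atom environment:
  3 × C: no H
  2 × O: 1 H each → 2
  2 × O: no H
  1 × C: 3 H
  1 × C: 2 H
  1 × F: no H
  Total hydrogens = 7.
Molecular formula: C5H7FO4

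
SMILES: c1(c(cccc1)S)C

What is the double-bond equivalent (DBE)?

4

Molecular formula from the SMILES: C7H8S.
DoU = (2C + 2 + N − H − X)/2 = (2·7 + 2 + 0 − 8 − 0)/2 = 8/2 = 4.
(Structurally: 1 ring(s) + 3 π bond(s) = 4.)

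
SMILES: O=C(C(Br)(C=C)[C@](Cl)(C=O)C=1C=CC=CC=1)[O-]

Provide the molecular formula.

C12H9BrClO3-

Heavy atoms from the SMILES: 1 Br, 12 C, 1 Cl, 3 O.
Implicit hydrogens by atom environment:
  5 × C (aromatic): 1 H each → 5
  3 × C: no H
  2 × C: 1 H each → 2
  2 × O: no H
  1 × Br: no H
  1 × C: 2 H
  1 × C (aromatic): no H
  1 × Cl: no H
  1 × O (charge -1): no H
  Total hydrogens = 9.
Net charge -1.
Molecular formula: C12H9BrClO3-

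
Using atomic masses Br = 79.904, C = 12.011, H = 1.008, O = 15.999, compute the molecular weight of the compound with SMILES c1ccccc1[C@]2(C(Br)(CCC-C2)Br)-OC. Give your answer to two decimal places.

Molecular formula: C13H16Br2O.
M = 2×79.904 + 13×12.011 + 16×1.008 + 1×15.999 = 348.08 g/mol.

348.08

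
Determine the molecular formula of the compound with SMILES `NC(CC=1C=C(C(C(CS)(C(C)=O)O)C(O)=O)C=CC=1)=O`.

Heavy atoms from the SMILES: 14 C, 1 N, 5 O, 1 S.
Implicit hydrogens by atom environment:
  4 × C (aromatic): 1 H each → 4
  4 × C: no H
  3 × O: no H
  2 × C: 2 H each → 4
  2 × C (aromatic): no H
  2 × O: 1 H each → 2
  1 × C: 3 H
  1 × C: 1 H
  1 × N: 2 H
  1 × S: 1 H
  Total hydrogens = 17.
Molecular formula: C14H17NO5S

C14H17NO5S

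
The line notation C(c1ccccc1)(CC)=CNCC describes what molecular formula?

Heavy atoms from the SMILES: 12 C, 1 N.
Implicit hydrogens by atom environment:
  5 × C (aromatic): 1 H each → 5
  2 × C: 3 H each → 6
  2 × C: 2 H each → 4
  1 × C: 1 H
  1 × C: no H
  1 × C (aromatic): no H
  1 × N: 1 H
  Total hydrogens = 17.
Molecular formula: C12H17N

C12H17N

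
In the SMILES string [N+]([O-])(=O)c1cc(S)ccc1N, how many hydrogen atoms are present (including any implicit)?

Hydrogens are implicit in SMILES; fill each atom to its normal valence:
  3 × C (aromatic): 1 H each → 3
  3 × C (aromatic): no H
  1 × N: 2 H
  1 × N (charge +1): no H
  1 × O: no H
  1 × O (charge -1): no H
  1 × S: 1 H
  Total hydrogens = 6.

6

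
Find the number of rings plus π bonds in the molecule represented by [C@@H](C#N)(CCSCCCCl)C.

Molecular formula from the SMILES: C8H14ClNS.
DoU = (2C + 2 + N − H − X)/2 = (2·8 + 2 + 1 − 14 − 1)/2 = 4/2 = 2.
(Structurally: 0 ring(s) + 2 π bond(s) = 2.)

2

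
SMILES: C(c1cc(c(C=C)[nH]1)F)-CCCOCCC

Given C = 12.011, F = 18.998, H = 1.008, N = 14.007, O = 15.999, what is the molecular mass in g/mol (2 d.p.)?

Molecular formula: C13H20FNO.
M = 13×12.011 + 1×18.998 + 20×1.008 + 1×14.007 + 1×15.999 = 225.31 g/mol.

225.31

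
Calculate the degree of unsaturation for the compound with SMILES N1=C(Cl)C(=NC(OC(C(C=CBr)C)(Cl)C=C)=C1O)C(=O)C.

Molecular formula from the SMILES: C13H13BrCl2N2O3.
DoU = (2C + 2 + N − H − X)/2 = (2·13 + 2 + 2 − 13 − 3)/2 = 14/2 = 7.
(Structurally: 1 ring(s) + 6 π bond(s) = 7.)

7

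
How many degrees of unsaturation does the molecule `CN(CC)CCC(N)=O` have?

Molecular formula from the SMILES: C6H14N2O.
DoU = (2C + 2 + N − H − X)/2 = (2·6 + 2 + 2 − 14 − 0)/2 = 2/2 = 1.
(Structurally: 0 ring(s) + 1 π bond(s) = 1.)

1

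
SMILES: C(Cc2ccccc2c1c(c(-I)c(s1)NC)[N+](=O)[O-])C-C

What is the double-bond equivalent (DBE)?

8

Molecular formula from the SMILES: C15H17IN2O2S.
DoU = (2C + 2 + N − H − X)/2 = (2·15 + 2 + 2 − 17 − 1)/2 = 16/2 = 8.
(Structurally: 2 ring(s) + 6 π bond(s) = 8.)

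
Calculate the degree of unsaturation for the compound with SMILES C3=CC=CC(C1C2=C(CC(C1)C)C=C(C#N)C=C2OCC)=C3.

Molecular formula from the SMILES: C20H21NO.
DoU = (2C + 2 + N − H − X)/2 = (2·20 + 2 + 1 − 21 − 0)/2 = 22/2 = 11.
(Structurally: 3 ring(s) + 8 π bond(s) = 11.)

11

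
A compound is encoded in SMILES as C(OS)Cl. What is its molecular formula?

CH3ClOS

Heavy atoms from the SMILES: 1 C, 1 Cl, 1 O, 1 S.
Implicit hydrogens by atom environment:
  1 × C: 2 H
  1 × Cl: no H
  1 × O: no H
  1 × S: 1 H
  Total hydrogens = 3.
Molecular formula: CH3ClOS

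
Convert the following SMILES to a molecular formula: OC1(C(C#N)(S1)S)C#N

Heavy atoms from the SMILES: 4 C, 2 N, 1 O, 2 S.
Implicit hydrogens by atom environment:
  4 × C: no H
  2 × N: no H
  1 × O: 1 H
  1 × S: 1 H
  1 × S: no H
  Total hydrogens = 2.
Molecular formula: C4H2N2OS2

C4H2N2OS2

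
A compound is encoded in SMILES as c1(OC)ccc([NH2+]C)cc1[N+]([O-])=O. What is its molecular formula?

Heavy atoms from the SMILES: 8 C, 2 N, 3 O.
Implicit hydrogens by atom environment:
  3 × C (aromatic): 1 H each → 3
  3 × C (aromatic): no H
  2 × C: 3 H each → 6
  2 × O: no H
  1 × N (charge +1): 2 H
  1 × N (charge +1): no H
  1 × O (charge -1): no H
  Total hydrogens = 11.
Net charge +1.
Molecular formula: C8H11N2O3+

C8H11N2O3+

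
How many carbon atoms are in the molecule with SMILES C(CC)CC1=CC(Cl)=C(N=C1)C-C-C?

12

The symbol for carbon appears 12 times in the SMILES. (Cl is a single chlorine, not C + l.)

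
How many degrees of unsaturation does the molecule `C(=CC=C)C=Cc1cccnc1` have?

7

Molecular formula from the SMILES: C11H11N.
DoU = (2C + 2 + N − H − X)/2 = (2·11 + 2 + 1 − 11 − 0)/2 = 14/2 = 7.
(Structurally: 1 ring(s) + 6 π bond(s) = 7.)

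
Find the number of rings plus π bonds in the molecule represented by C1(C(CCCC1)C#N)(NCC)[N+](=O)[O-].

Molecular formula from the SMILES: C9H15N3O2.
DoU = (2C + 2 + N − H − X)/2 = (2·9 + 2 + 3 − 15 − 0)/2 = 8/2 = 4.
(Structurally: 1 ring(s) + 3 π bond(s) = 4.)

4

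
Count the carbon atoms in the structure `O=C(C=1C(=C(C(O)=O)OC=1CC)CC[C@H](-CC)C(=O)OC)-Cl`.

15

The symbol for carbon appears 15 times in the SMILES. (Cl is a single chlorine, not C + l.)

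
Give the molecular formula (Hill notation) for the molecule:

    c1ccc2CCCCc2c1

Heavy atoms from the SMILES: 10 C.
Implicit hydrogens by atom environment:
  4 × C: 2 H each → 8
  4 × C (aromatic): 1 H each → 4
  2 × C (aromatic): no H
  Total hydrogens = 12.
Molecular formula: C10H12

C10H12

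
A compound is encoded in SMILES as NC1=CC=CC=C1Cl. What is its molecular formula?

Heavy atoms from the SMILES: 6 C, 1 Cl, 1 N.
Implicit hydrogens by atom environment:
  4 × C (aromatic): 1 H each → 4
  2 × C (aromatic): no H
  1 × Cl: no H
  1 × N: 2 H
  Total hydrogens = 6.
Molecular formula: C6H6ClN

C6H6ClN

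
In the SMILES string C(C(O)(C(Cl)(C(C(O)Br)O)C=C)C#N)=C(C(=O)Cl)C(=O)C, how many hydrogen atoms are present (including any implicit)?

Hydrogens are implicit in SMILES; fill each atom to its normal valence:
  6 × C: no H
  4 × C: 1 H each → 4
  3 × O: 1 H each → 3
  2 × Cl: no H
  2 × O: no H
  1 × Br: no H
  1 × C: 3 H
  1 × C: 2 H
  1 × N: no H
  Total hydrogens = 12.

12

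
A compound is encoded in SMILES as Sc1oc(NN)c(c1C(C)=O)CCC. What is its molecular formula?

Heavy atoms from the SMILES: 9 C, 2 N, 2 O, 1 S.
Implicit hydrogens by atom environment:
  4 × C (aromatic): no H
  2 × C: 3 H each → 6
  2 × C: 2 H each → 4
  1 × C: no H
  1 × N: 2 H
  1 × N: 1 H
  1 × O (aromatic): no H
  1 × O: no H
  1 × S: 1 H
  Total hydrogens = 14.
Molecular formula: C9H14N2O2S

C9H14N2O2S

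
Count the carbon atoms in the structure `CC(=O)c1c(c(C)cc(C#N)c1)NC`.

11

The symbol for carbon appears 11 times in the SMILES. Lowercase c denotes aromatic carbon and counts toward C.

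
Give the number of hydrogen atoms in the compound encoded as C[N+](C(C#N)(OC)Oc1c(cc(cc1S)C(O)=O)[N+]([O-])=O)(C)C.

Hydrogens are implicit in SMILES; fill each atom to its normal valence:
  4 × C: 3 H each → 12
  4 × C (aromatic): no H
  4 × O: no H
  3 × C: no H
  2 × C (aromatic): 1 H each → 2
  2 × N (charge +1): no H
  1 × N: no H
  1 × O: 1 H
  1 × O (charge -1): no H
  1 × S: 1 H
  Total hydrogens = 16.

16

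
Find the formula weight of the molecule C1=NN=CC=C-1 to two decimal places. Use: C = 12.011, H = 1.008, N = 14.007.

80.09

Molecular formula: C4H4N2.
M = 4×12.011 + 4×1.008 + 2×14.007 = 80.09 g/mol.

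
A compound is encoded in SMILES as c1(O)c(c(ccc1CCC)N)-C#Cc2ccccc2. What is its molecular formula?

Heavy atoms from the SMILES: 17 C, 1 N, 1 O.
Implicit hydrogens by atom environment:
  7 × C (aromatic): 1 H each → 7
  5 × C (aromatic): no H
  2 × C: 2 H each → 4
  2 × C: no H
  1 × C: 3 H
  1 × N: 2 H
  1 × O: 1 H
  Total hydrogens = 17.
Molecular formula: C17H17NO

C17H17NO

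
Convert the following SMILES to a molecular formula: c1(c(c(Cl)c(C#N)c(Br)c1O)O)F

C7H2BrClFNO2

Heavy atoms from the SMILES: 1 Br, 7 C, 1 Cl, 1 F, 1 N, 2 O.
Implicit hydrogens by atom environment:
  6 × C (aromatic): no H
  2 × O: 1 H each → 2
  1 × Br: no H
  1 × C: no H
  1 × Cl: no H
  1 × F: no H
  1 × N: no H
  Total hydrogens = 2.
Molecular formula: C7H2BrClFNO2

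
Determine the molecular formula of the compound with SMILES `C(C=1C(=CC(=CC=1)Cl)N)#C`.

Heavy atoms from the SMILES: 8 C, 1 Cl, 1 N.
Implicit hydrogens by atom environment:
  3 × C (aromatic): 1 H each → 3
  3 × C (aromatic): no H
  1 × C: 1 H
  1 × C: no H
  1 × Cl: no H
  1 × N: 2 H
  Total hydrogens = 6.
Molecular formula: C8H6ClN

C8H6ClN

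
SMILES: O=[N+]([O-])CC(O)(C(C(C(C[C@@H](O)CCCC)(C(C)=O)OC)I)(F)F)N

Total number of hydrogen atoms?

25

Hydrogens are implicit in SMILES; fill each atom to its normal valence:
  5 × C: 2 H each → 10
  4 × C: no H
  3 × C: 3 H each → 9
  3 × O: no H
  2 × C: 1 H each → 2
  2 × F: no H
  2 × O: 1 H each → 2
  1 × I: no H
  1 × N: 2 H
  1 × N (charge +1): no H
  1 × O (charge -1): no H
  Total hydrogens = 25.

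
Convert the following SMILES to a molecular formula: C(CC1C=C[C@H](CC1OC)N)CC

Heavy atoms from the SMILES: 11 C, 1 N, 1 O.
Implicit hydrogens by atom environment:
  5 × C: 1 H each → 5
  4 × C: 2 H each → 8
  2 × C: 3 H each → 6
  1 × N: 2 H
  1 × O: no H
  Total hydrogens = 21.
Molecular formula: C11H21NO

C11H21NO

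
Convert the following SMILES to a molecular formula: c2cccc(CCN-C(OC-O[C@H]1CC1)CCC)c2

Heavy atoms from the SMILES: 16 C, 1 N, 2 O.
Implicit hydrogens by atom environment:
  7 × C: 2 H each → 14
  5 × C (aromatic): 1 H each → 5
  2 × C: 1 H each → 2
  2 × O: no H
  1 × C: 3 H
  1 × C (aromatic): no H
  1 × N: 1 H
  Total hydrogens = 25.
Molecular formula: C16H25NO2

C16H25NO2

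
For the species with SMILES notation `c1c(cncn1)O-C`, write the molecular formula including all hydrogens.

Heavy atoms from the SMILES: 5 C, 2 N, 1 O.
Implicit hydrogens by atom environment:
  3 × C (aromatic): 1 H each → 3
  2 × N (aromatic): no H
  1 × C: 3 H
  1 × C (aromatic): no H
  1 × O: no H
  Total hydrogens = 6.
Molecular formula: C5H6N2O

C5H6N2O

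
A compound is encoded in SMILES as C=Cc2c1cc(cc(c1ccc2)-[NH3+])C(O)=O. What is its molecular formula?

Heavy atoms from the SMILES: 13 C, 1 N, 2 O.
Implicit hydrogens by atom environment:
  5 × C (aromatic): 1 H each → 5
  5 × C (aromatic): no H
  1 × C: 2 H
  1 × C: 1 H
  1 × C: no H
  1 × N (charge +1): 3 H
  1 × O: 1 H
  1 × O: no H
  Total hydrogens = 12.
Net charge +1.
Molecular formula: C13H12NO2+

C13H12NO2+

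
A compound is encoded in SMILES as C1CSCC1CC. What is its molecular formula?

C6H12S

Heavy atoms from the SMILES: 6 C, 1 S.
Implicit hydrogens by atom environment:
  4 × C: 2 H each → 8
  1 × C: 3 H
  1 × C: 1 H
  1 × S: no H
  Total hydrogens = 12.
Molecular formula: C6H12S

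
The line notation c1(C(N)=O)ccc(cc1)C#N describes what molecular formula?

C8H6N2O

Heavy atoms from the SMILES: 8 C, 2 N, 1 O.
Implicit hydrogens by atom environment:
  4 × C (aromatic): 1 H each → 4
  2 × C (aromatic): no H
  2 × C: no H
  1 × N: 2 H
  1 × N: no H
  1 × O: no H
  Total hydrogens = 6.
Molecular formula: C8H6N2O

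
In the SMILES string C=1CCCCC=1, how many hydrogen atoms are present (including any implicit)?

10

Hydrogens are implicit in SMILES; fill each atom to its normal valence:
  4 × C: 2 H each → 8
  2 × C: 1 H each → 2
  Total hydrogens = 10.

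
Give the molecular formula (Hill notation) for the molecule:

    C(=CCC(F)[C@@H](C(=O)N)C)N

Heavy atoms from the SMILES: 7 C, 1 F, 2 N, 1 O.
Implicit hydrogens by atom environment:
  4 × C: 1 H each → 4
  2 × N: 2 H each → 4
  1 × C: 3 H
  1 × C: 2 H
  1 × C: no H
  1 × F: no H
  1 × O: no H
  Total hydrogens = 13.
Molecular formula: C7H13FN2O

C7H13FN2O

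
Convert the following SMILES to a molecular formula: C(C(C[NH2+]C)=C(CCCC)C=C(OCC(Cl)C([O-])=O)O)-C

C15H26ClNO4

Heavy atoms from the SMILES: 15 C, 1 Cl, 1 N, 4 O.
Implicit hydrogens by atom environment:
  6 × C: 2 H each → 12
  4 × C: no H
  3 × C: 3 H each → 9
  2 × C: 1 H each → 2
  2 × O: no H
  1 × Cl: no H
  1 × N (charge +1): 2 H
  1 × O: 1 H
  1 × O (charge -1): no H
  Total hydrogens = 26.
Molecular formula: C15H26ClNO4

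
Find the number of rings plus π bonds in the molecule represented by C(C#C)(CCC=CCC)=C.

4

Molecular formula from the SMILES: C10H14.
DoU = (2C + 2 + N − H − X)/2 = (2·10 + 2 + 0 − 14 − 0)/2 = 8/2 = 4.
(Structurally: 0 ring(s) + 4 π bond(s) = 4.)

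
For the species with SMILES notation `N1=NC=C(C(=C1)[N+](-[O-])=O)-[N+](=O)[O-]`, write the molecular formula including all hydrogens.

Heavy atoms from the SMILES: 4 C, 4 N, 4 O.
Implicit hydrogens by atom environment:
  2 × C (aromatic): 1 H each → 2
  2 × C (aromatic): no H
  2 × N (aromatic): no H
  2 × N (charge +1): no H
  2 × O: no H
  2 × O (charge -1): no H
  Total hydrogens = 2.
Molecular formula: C4H2N4O4

C4H2N4O4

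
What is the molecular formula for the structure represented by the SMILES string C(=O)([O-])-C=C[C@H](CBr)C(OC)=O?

C7H8BrO4-

Heavy atoms from the SMILES: 1 Br, 7 C, 4 O.
Implicit hydrogens by atom environment:
  3 × C: 1 H each → 3
  3 × O: no H
  2 × C: no H
  1 × Br: no H
  1 × C: 3 H
  1 × C: 2 H
  1 × O (charge -1): no H
  Total hydrogens = 8.
Net charge -1.
Molecular formula: C7H8BrO4-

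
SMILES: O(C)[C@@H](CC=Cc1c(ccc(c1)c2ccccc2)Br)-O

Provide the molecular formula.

C17H17BrO2

Heavy atoms from the SMILES: 1 Br, 17 C, 2 O.
Implicit hydrogens by atom environment:
  8 × C (aromatic): 1 H each → 8
  4 × C (aromatic): no H
  3 × C: 1 H each → 3
  1 × Br: no H
  1 × C: 3 H
  1 × C: 2 H
  1 × O: 1 H
  1 × O: no H
  Total hydrogens = 17.
Molecular formula: C17H17BrO2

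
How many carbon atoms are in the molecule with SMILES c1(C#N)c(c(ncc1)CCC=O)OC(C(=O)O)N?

The symbol for carbon appears 11 times in the SMILES. Lowercase c denotes aromatic carbon and counts toward C.

11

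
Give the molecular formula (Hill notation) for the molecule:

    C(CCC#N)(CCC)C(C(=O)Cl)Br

C9H13BrClNO

Heavy atoms from the SMILES: 1 Br, 9 C, 1 Cl, 1 N, 1 O.
Implicit hydrogens by atom environment:
  4 × C: 2 H each → 8
  2 × C: 1 H each → 2
  2 × C: no H
  1 × Br: no H
  1 × C: 3 H
  1 × Cl: no H
  1 × N: no H
  1 × O: no H
  Total hydrogens = 13.
Molecular formula: C9H13BrClNO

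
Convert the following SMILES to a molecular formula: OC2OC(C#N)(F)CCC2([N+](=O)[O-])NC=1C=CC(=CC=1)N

C12H13FN4O4

Heavy atoms from the SMILES: 12 C, 1 F, 4 N, 4 O.
Implicit hydrogens by atom environment:
  4 × C (aromatic): 1 H each → 4
  3 × C: no H
  2 × C: 2 H each → 4
  2 × C (aromatic): no H
  2 × O: no H
  1 × C: 1 H
  1 × F: no H
  1 × N: 2 H
  1 × N: 1 H
  1 × N (charge +1): no H
  1 × N: no H
  1 × O: 1 H
  1 × O (charge -1): no H
  Total hydrogens = 13.
Molecular formula: C12H13FN4O4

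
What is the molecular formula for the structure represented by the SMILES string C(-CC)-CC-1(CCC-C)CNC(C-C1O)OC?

C14H29NO2

Heavy atoms from the SMILES: 14 C, 1 N, 2 O.
Implicit hydrogens by atom environment:
  8 × C: 2 H each → 16
  3 × C: 3 H each → 9
  2 × C: 1 H each → 2
  1 × C: no H
  1 × N: 1 H
  1 × O: 1 H
  1 × O: no H
  Total hydrogens = 29.
Molecular formula: C14H29NO2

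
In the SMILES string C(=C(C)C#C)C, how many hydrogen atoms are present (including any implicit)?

8

Hydrogens are implicit in SMILES; fill each atom to its normal valence:
  2 × C: 3 H each → 6
  2 × C: 1 H each → 2
  2 × C: no H
  Total hydrogens = 8.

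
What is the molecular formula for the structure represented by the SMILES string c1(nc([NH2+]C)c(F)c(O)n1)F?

Heavy atoms from the SMILES: 5 C, 2 F, 3 N, 1 O.
Implicit hydrogens by atom environment:
  4 × C (aromatic): no H
  2 × F: no H
  2 × N (aromatic): no H
  1 × C: 3 H
  1 × N (charge +1): 2 H
  1 × O: 1 H
  Total hydrogens = 6.
Net charge +1.
Molecular formula: C5H6F2N3O+

C5H6F2N3O+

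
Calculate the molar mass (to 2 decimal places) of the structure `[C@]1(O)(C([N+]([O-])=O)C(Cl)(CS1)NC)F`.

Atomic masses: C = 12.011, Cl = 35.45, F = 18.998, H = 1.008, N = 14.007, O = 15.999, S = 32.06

230.64

Molecular formula: C5H8ClFN2O3S.
M = 5×12.011 + 1×35.45 + 1×18.998 + 8×1.008 + 2×14.007 + 3×15.999 + 1×32.06 = 230.64 g/mol.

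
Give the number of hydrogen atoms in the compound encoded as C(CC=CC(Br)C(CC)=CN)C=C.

Hydrogens are implicit in SMILES; fill each atom to its normal valence:
  5 × C: 1 H each → 5
  4 × C: 2 H each → 8
  1 × Br: no H
  1 × C: 3 H
  1 × C: no H
  1 × N: 2 H
  Total hydrogens = 18.

18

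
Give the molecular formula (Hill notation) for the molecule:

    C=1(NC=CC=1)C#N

Heavy atoms from the SMILES: 5 C, 2 N.
Implicit hydrogens by atom environment:
  3 × C (aromatic): 1 H each → 3
  1 × C (aromatic): no H
  1 × C: no H
  1 × N (aromatic): 1 H
  1 × N: no H
  Total hydrogens = 4.
Molecular formula: C5H4N2

C5H4N2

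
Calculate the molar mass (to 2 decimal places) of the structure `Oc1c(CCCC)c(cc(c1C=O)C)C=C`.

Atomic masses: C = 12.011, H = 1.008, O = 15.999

218.30

Molecular formula: C14H18O2.
M = 14×12.011 + 18×1.008 + 2×15.999 = 218.30 g/mol.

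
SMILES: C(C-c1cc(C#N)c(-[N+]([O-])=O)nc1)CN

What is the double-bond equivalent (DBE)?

7

Molecular formula from the SMILES: C9H10N4O2.
DoU = (2C + 2 + N − H − X)/2 = (2·9 + 2 + 4 − 10 − 0)/2 = 14/2 = 7.
(Structurally: 1 ring(s) + 6 π bond(s) = 7.)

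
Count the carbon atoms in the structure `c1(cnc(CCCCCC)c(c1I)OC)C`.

The symbol for carbon appears 13 times in the SMILES. Lowercase c denotes aromatic carbon and counts toward C.

13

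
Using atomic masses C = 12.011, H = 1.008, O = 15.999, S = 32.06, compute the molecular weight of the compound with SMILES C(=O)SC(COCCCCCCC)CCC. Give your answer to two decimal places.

246.41

Molecular formula: C13H26O2S.
M = 13×12.011 + 26×1.008 + 2×15.999 + 1×32.06 = 246.41 g/mol.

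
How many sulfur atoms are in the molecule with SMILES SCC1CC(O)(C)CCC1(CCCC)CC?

1

The symbol for sulfur appears 1 time in the SMILES.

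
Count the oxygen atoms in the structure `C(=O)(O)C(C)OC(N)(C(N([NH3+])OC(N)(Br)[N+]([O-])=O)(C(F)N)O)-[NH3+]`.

The symbol for oxygen appears 7 times in the SMILES.

7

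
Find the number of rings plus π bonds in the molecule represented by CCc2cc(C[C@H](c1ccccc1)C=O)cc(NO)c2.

9

Molecular formula from the SMILES: C17H19NO2.
DoU = (2C + 2 + N − H − X)/2 = (2·17 + 2 + 1 − 19 − 0)/2 = 18/2 = 9.
(Structurally: 2 ring(s) + 7 π bond(s) = 9.)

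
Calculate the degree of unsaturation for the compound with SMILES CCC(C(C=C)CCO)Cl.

Molecular formula from the SMILES: C8H15ClO.
DoU = (2C + 2 + N − H − X)/2 = (2·8 + 2 + 0 − 15 − 1)/2 = 2/2 = 1.
(Structurally: 0 ring(s) + 1 π bond(s) = 1.)

1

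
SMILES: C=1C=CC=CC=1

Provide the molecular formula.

Heavy atoms from the SMILES: 6 C.
Implicit hydrogens by atom environment:
  6 × C (aromatic): 1 H each → 6
  Total hydrogens = 6.
Molecular formula: C6H6

C6H6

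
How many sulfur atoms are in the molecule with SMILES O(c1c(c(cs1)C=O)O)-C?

1

The symbol for sulfur appears 1 time in the SMILES.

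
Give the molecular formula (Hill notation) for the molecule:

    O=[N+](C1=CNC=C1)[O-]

C4H4N2O2

Heavy atoms from the SMILES: 4 C, 2 N, 2 O.
Implicit hydrogens by atom environment:
  3 × C (aromatic): 1 H each → 3
  1 × C (aromatic): no H
  1 × N (aromatic): 1 H
  1 × N (charge +1): no H
  1 × O: no H
  1 × O (charge -1): no H
  Total hydrogens = 4.
Molecular formula: C4H4N2O2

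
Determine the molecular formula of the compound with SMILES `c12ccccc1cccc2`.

C10H8

Heavy atoms from the SMILES: 10 C.
Implicit hydrogens by atom environment:
  8 × C (aromatic): 1 H each → 8
  2 × C (aromatic): no H
  Total hydrogens = 8.
Molecular formula: C10H8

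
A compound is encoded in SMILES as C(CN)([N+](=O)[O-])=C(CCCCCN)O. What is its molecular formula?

Heavy atoms from the SMILES: 8 C, 3 N, 3 O.
Implicit hydrogens by atom environment:
  6 × C: 2 H each → 12
  2 × C: no H
  2 × N: 2 H each → 4
  1 × N (charge +1): no H
  1 × O: 1 H
  1 × O: no H
  1 × O (charge -1): no H
  Total hydrogens = 17.
Molecular formula: C8H17N3O3

C8H17N3O3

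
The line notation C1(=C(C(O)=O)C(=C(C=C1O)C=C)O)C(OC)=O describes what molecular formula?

Heavy atoms from the SMILES: 11 C, 6 O.
Implicit hydrogens by atom environment:
  5 × C (aromatic): no H
  3 × O: 1 H each → 3
  3 × O: no H
  2 × C: no H
  1 × C: 3 H
  1 × C: 2 H
  1 × C (aromatic): 1 H
  1 × C: 1 H
  Total hydrogens = 10.
Molecular formula: C11H10O6

C11H10O6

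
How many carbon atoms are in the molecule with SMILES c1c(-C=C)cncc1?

7

The symbol for carbon appears 7 times in the SMILES. Lowercase c denotes aromatic carbon and counts toward C.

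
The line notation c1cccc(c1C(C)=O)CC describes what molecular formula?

Heavy atoms from the SMILES: 10 C, 1 O.
Implicit hydrogens by atom environment:
  4 × C (aromatic): 1 H each → 4
  2 × C: 3 H each → 6
  2 × C (aromatic): no H
  1 × C: 2 H
  1 × C: no H
  1 × O: no H
  Total hydrogens = 12.
Molecular formula: C10H12O

C10H12O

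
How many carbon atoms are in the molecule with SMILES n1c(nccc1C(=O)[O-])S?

The symbol for carbon appears 5 times in the SMILES. Lowercase c denotes aromatic carbon and counts toward C.

5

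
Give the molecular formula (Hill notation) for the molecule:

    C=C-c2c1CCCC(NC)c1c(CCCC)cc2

C17H25N

Heavy atoms from the SMILES: 17 C, 1 N.
Implicit hydrogens by atom environment:
  7 × C: 2 H each → 14
  4 × C (aromatic): no H
  2 × C: 3 H each → 6
  2 × C (aromatic): 1 H each → 2
  2 × C: 1 H each → 2
  1 × N: 1 H
  Total hydrogens = 25.
Molecular formula: C17H25N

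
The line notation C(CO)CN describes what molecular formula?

Heavy atoms from the SMILES: 3 C, 1 N, 1 O.
Implicit hydrogens by atom environment:
  3 × C: 2 H each → 6
  1 × N: 2 H
  1 × O: 1 H
  Total hydrogens = 9.
Molecular formula: C3H9NO

C3H9NO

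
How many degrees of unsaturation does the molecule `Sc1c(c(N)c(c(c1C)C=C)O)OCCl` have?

Molecular formula from the SMILES: C10H12ClNO2S.
DoU = (2C + 2 + N − H − X)/2 = (2·10 + 2 + 1 − 12 − 1)/2 = 10/2 = 5.
(Structurally: 1 ring(s) + 4 π bond(s) = 5.)

5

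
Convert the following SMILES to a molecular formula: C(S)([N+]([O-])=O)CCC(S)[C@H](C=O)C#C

Heavy atoms from the SMILES: 8 C, 1 N, 3 O, 2 S.
Implicit hydrogens by atom environment:
  5 × C: 1 H each → 5
  2 × C: 2 H each → 4
  2 × O: no H
  2 × S: 1 H each → 2
  1 × C: no H
  1 × N (charge +1): no H
  1 × O (charge -1): no H
  Total hydrogens = 11.
Molecular formula: C8H11NO3S2

C8H11NO3S2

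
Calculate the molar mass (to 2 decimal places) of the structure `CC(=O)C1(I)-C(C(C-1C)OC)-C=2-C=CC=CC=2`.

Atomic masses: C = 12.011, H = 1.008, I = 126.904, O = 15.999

Molecular formula: C14H17IO2.
M = 14×12.011 + 17×1.008 + 1×126.904 + 2×15.999 = 344.19 g/mol.

344.19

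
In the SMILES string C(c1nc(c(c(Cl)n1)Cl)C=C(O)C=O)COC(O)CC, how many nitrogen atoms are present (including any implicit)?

2

The symbol for nitrogen appears 2 times in the SMILES.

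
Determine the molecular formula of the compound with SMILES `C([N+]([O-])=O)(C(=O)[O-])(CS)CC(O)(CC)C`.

Heavy atoms from the SMILES: 8 C, 1 N, 5 O, 1 S.
Implicit hydrogens by atom environment:
  3 × C: 2 H each → 6
  3 × C: no H
  2 × C: 3 H each → 6
  2 × O: no H
  2 × O (charge -1): no H
  1 × N (charge +1): no H
  1 × O: 1 H
  1 × S: 1 H
  Total hydrogens = 14.
Net charge -1.
Molecular formula: C8H14NO5S-

C8H14NO5S-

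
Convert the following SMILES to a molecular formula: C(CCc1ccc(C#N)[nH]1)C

Heavy atoms from the SMILES: 9 C, 2 N.
Implicit hydrogens by atom environment:
  3 × C: 2 H each → 6
  2 × C (aromatic): 1 H each → 2
  2 × C (aromatic): no H
  1 × C: 3 H
  1 × C: no H
  1 × N (aromatic): 1 H
  1 × N: no H
  Total hydrogens = 12.
Molecular formula: C9H12N2

C9H12N2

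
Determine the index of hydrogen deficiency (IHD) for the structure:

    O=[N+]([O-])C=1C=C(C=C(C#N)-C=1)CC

7

Molecular formula from the SMILES: C9H8N2O2.
DoU = (2C + 2 + N − H − X)/2 = (2·9 + 2 + 2 − 8 − 0)/2 = 14/2 = 7.
(Structurally: 1 ring(s) + 6 π bond(s) = 7.)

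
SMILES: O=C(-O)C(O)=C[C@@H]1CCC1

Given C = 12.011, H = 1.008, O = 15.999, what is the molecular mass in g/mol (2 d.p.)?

Molecular formula: C7H10O3.
M = 7×12.011 + 10×1.008 + 3×15.999 = 142.15 g/mol.

142.15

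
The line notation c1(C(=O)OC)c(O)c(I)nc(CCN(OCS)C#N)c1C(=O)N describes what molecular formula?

Heavy atoms from the SMILES: 12 C, 1 I, 4 N, 5 O, 1 S.
Implicit hydrogens by atom environment:
  5 × C (aromatic): no H
  4 × O: no H
  3 × C: 2 H each → 6
  3 × C: no H
  2 × N: no H
  1 × C: 3 H
  1 × I: no H
  1 × N: 2 H
  1 × N (aromatic): no H
  1 × O: 1 H
  1 × S: 1 H
  Total hydrogens = 13.
Molecular formula: C12H13IN4O5S

C12H13IN4O5S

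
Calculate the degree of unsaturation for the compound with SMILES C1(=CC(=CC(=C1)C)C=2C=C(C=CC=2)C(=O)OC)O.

Molecular formula from the SMILES: C15H14O3.
DoU = (2C + 2 + N − H − X)/2 = (2·15 + 2 + 0 − 14 − 0)/2 = 18/2 = 9.
(Structurally: 2 ring(s) + 7 π bond(s) = 9.)

9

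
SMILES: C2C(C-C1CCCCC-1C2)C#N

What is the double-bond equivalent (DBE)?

Molecular formula from the SMILES: C11H17N.
DoU = (2C + 2 + N − H − X)/2 = (2·11 + 2 + 1 − 17 − 0)/2 = 8/2 = 4.
(Structurally: 2 ring(s) + 2 π bond(s) = 4.)

4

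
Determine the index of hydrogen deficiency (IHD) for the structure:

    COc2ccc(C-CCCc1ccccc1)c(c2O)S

Molecular formula from the SMILES: C17H20O2S.
DoU = (2C + 2 + N − H − X)/2 = (2·17 + 2 + 0 − 20 − 0)/2 = 16/2 = 8.
(Structurally: 2 ring(s) + 6 π bond(s) = 8.)

8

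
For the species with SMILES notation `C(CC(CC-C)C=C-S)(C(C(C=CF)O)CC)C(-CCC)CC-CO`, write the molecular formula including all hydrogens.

C21H39FO2S

Heavy atoms from the SMILES: 21 C, 1 F, 2 O, 1 S.
Implicit hydrogens by atom environment:
  9 × C: 2 H each → 18
  9 × C: 1 H each → 9
  3 × C: 3 H each → 9
  2 × O: 1 H each → 2
  1 × F: no H
  1 × S: 1 H
  Total hydrogens = 39.
Molecular formula: C21H39FO2S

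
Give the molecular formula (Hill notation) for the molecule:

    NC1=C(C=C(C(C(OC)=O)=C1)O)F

Heavy atoms from the SMILES: 8 C, 1 F, 1 N, 3 O.
Implicit hydrogens by atom environment:
  4 × C (aromatic): no H
  2 × C (aromatic): 1 H each → 2
  2 × O: no H
  1 × C: 3 H
  1 × C: no H
  1 × F: no H
  1 × N: 2 H
  1 × O: 1 H
  Total hydrogens = 8.
Molecular formula: C8H8FNO3

C8H8FNO3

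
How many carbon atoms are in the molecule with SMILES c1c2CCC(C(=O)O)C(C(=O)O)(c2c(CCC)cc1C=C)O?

The symbol for carbon appears 17 times in the SMILES. Lowercase c denotes aromatic carbon and counts toward C.

17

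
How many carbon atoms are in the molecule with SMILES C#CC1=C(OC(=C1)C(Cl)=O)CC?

The symbol for carbon appears 9 times in the SMILES. (Cl is a single chlorine, not C + l.)

9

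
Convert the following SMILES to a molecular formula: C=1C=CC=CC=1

Heavy atoms from the SMILES: 6 C.
Implicit hydrogens by atom environment:
  6 × C (aromatic): 1 H each → 6
  Total hydrogens = 6.
Molecular formula: C6H6

C6H6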